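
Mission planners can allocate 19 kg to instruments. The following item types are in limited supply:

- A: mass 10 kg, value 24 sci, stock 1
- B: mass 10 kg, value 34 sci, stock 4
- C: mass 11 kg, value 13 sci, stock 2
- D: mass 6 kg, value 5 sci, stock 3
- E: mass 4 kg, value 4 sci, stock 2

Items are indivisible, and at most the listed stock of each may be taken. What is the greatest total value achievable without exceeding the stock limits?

42 sci

Top feasible selections:
- 1×B + 2×E: mass 18, value 42
- 1×B + 1×D: mass 16, value 39
Best: 42 sci.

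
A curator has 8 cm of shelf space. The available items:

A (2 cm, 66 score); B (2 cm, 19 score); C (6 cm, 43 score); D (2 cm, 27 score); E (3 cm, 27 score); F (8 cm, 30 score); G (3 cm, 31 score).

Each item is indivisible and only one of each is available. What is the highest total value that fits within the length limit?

Check high-value combinations within 8 cm:
- A+D+G: length 2+2+3=7, value 66+27+31=124
- A+E+G: length 2+3+3=8, value 66+27+31=124
- A+D+E: length 2+2+3=7, value 66+27+27=120
- A+B+G: length 2+2+3=7, value 66+19+31=116
- A+B+D: length 2+2+2=6, value 66+19+27=112
Best: 124 score.

124 score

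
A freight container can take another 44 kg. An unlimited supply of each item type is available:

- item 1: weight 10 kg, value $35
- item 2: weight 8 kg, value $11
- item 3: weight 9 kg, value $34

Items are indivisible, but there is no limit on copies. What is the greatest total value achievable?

$147

Best value-per-unit is item 3 at 34/9; filling with it alone gives 4×34 = 136.
Optimal mix: 1×item 2 + 4×item 3 → weight 44, value 147.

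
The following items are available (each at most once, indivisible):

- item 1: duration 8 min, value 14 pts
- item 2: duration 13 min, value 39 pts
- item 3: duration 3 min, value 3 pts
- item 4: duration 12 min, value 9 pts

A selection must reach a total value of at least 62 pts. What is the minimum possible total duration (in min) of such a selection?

33

Subsets with value ≥ 62, sorted by total duration:
- item 1+item 2+item 4: duration 33, value 62
- item 1+item 2+item 3+item 4: duration 36, value 65
Minimum duration: 33 min.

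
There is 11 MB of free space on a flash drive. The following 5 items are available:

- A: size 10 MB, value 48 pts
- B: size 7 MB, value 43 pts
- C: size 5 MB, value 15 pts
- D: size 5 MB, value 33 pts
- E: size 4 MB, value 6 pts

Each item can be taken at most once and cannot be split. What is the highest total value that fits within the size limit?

49 pts

This is a 0/1 knapsack; check combinations near the capacity.
- B+E: size 7+4=11, value 43+6=49
- A: size 10, value 48
- C+D: size 5+5=10, value 15+33=48
- B: size 7, value 43
Best: 49 pts.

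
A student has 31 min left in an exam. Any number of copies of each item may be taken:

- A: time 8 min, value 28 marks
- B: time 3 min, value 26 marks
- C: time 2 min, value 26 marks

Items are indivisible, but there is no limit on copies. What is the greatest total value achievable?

390 marks

Best value-per-unit is C at 26/2; filling with it alone gives 15×26 = 390.
Optimal mix: 1×B + 14×C → time 31, value 390.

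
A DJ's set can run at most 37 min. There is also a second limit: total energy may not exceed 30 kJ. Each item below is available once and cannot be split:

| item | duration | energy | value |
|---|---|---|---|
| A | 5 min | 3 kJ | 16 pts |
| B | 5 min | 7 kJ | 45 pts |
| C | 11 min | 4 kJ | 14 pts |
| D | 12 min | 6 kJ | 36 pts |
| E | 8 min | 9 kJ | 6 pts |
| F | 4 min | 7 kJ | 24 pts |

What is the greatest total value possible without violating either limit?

Feasible sets respecting both limits:
- A+B+C+D+F: duration 37, energy 27, value 135
- A+B+D+F: duration 26, energy 23, value 121
- B+C+D+F: duration 32, energy 24, value 119
- A+B+C+D: duration 33, energy 20, value 111
Best: 135 pts.

135 pts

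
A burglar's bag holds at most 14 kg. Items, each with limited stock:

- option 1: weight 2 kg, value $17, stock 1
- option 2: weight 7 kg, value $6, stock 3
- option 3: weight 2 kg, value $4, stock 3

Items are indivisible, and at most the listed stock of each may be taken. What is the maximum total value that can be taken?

$31

Best selections within weight 14 and stock limits:
- 1×option 1 + 1×option 2 + 2×option 3: weight 13, value 31
- 1×option 1 + 3×option 3: weight 8, value 29
Best: $31.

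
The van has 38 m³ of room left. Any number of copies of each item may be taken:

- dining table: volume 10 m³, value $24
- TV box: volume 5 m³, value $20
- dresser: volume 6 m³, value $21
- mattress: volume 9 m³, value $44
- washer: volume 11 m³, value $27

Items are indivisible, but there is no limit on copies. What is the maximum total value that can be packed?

$176

Best value-per-unit is mattress at 44/9, and filling with it alone uses volume 4×9=36. No mix of the others beats 4×44 = 176.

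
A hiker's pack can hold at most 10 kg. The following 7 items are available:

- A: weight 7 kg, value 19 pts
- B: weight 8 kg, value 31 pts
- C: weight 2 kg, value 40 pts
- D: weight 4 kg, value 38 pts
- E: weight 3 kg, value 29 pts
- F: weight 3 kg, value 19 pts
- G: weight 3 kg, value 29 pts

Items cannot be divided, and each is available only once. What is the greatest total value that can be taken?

107 pts

This is a 0/1 knapsack; check combinations near the capacity.
- C+D+E: weight 2+4+3=9, value 40+38+29=107
- C+D+G: weight 2+4+3=9, value 40+38+29=107
- C+E+G: weight 2+3+3=8, value 40+29+29=98
- C+D+F: weight 2+4+3=9, value 40+38+19=97
Best: 107 pts.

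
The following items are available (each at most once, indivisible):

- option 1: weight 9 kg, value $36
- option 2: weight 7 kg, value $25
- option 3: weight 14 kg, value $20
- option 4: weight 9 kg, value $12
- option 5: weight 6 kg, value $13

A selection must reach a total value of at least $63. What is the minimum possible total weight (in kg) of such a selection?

22

Subsets with value ≥ 63, sorted by total weight:
- option 1+option 2+option 5: weight 22, value 74
- option 1+option 2+option 4: weight 25, value 73
Minimum weight: 22 kg.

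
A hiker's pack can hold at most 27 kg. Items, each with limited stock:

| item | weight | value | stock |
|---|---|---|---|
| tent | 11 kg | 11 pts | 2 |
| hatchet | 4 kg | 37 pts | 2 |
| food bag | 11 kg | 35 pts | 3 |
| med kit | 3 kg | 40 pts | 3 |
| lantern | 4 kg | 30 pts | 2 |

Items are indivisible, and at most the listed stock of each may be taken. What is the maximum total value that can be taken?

Top feasible selections:
- 2×hatchet + 3×med kit + 2×lantern: weight 25, value 254
- 2×hatchet + 3×med kit + 1×lantern: weight 21, value 224
- 1×hatchet + 3×med kit + 2×lantern: weight 21, value 217
Best: 254 pts.

254 pts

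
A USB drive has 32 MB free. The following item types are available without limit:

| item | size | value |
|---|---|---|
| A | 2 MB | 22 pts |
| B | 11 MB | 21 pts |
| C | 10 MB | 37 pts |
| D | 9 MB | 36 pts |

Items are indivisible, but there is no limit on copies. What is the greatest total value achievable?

352 pts

Best value-per-unit is A at 22/2, and filling with it alone uses size 16×2=32. No mix of the others beats 16×22 = 352.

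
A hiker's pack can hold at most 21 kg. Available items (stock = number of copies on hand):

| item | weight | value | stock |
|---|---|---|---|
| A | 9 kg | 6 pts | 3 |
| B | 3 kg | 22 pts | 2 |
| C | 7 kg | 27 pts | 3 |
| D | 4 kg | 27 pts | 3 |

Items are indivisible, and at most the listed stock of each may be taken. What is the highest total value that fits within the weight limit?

125 pts

Top feasible selections:
- 2×B + 3×D: weight 18, value 125
- 2×B + 1×C + 2×D: weight 21, value 125
- 1×C + 3×D: weight 19, value 108
Best: 125 pts.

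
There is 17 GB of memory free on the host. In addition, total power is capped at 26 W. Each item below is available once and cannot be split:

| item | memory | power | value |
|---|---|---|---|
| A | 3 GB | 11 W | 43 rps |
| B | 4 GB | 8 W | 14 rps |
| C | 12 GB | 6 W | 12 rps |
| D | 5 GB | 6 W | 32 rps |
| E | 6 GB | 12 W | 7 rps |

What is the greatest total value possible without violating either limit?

89 rps

Feasible sets respecting both limits:
- A+B+D: memory 12, power 25, value 89
- A+D: memory 8, power 17, value 75
- A+B: memory 7, power 19, value 57
Best: 89 rps.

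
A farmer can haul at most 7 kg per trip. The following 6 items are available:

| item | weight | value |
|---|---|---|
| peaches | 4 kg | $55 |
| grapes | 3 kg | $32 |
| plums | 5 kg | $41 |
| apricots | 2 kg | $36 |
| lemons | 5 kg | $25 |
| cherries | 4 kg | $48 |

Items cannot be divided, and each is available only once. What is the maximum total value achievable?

$91

Check high-value combinations within 7 kg:
- peaches+apricots: weight 4+2=6, value 55+36=91
- peaches+grapes: weight 4+3=7, value 55+32=87
- apricots+cherries: weight 2+4=6, value 36+48=84
- grapes+cherries: weight 3+4=7, value 32+48=80
Best: $91.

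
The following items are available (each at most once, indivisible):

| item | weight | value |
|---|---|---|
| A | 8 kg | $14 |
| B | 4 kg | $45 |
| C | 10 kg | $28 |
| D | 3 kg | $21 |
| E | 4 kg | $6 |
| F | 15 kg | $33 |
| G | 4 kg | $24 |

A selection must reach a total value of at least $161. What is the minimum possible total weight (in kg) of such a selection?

44

Subsets with value ≥ 161, sorted by total weight:
- A+B+C+D+F+G: weight 44, value 165
- A+B+C+D+E+F+G: weight 48, value 171
Minimum weight: 44 kg.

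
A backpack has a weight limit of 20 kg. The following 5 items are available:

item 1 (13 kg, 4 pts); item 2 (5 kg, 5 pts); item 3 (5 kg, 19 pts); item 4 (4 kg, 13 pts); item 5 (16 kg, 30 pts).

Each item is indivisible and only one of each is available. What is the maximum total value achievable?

43 pts

This is a 0/1 knapsack; check combinations near the capacity.
- item 4+item 5: weight 4+16=20, value 13+30=43
- item 2+item 3+item 4: weight 5+5+4=14, value 5+19+13=37
- item 3+item 4: weight 5+4=9, value 19+13=32
- item 5: weight 16, value 30
- item 2+item 3: weight 5+5=10, value 5+19=24
Best: 43 pts.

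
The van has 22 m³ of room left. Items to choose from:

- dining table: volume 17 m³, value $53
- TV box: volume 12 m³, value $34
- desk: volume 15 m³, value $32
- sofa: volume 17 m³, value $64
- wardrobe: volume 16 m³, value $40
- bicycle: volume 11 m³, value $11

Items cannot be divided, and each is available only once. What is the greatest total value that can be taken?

$64

This is a 0/1 knapsack; check combinations near the capacity.
- sofa: volume 17, value 64
- dining table: volume 17, value 53
- wardrobe: volume 16, value 40
Best: $64.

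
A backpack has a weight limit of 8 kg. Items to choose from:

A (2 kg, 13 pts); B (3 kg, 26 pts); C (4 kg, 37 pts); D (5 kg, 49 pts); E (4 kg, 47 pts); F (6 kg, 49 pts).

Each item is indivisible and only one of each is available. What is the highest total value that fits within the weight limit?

Check high-value combinations within 8 kg:
- C+E: weight 4+4=8, value 37+47=84
- B+D: weight 3+5=8, value 26+49=75
- B+E: weight 3+4=7, value 26+47=73
- B+C: weight 3+4=7, value 26+37=63
- A+D: weight 2+5=7, value 13+49=62
Best: 84 pts.

84 pts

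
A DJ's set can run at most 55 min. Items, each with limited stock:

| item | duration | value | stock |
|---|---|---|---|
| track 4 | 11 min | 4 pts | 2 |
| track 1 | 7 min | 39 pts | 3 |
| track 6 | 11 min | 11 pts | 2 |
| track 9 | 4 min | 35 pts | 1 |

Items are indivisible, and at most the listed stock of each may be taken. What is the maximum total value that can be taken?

Best selections within duration 55 and stock limits:
- 3×track 1 + 2×track 6 + 1×track 9: duration 47, value 174
- 1×track 4 + 3×track 1 + 1×track 6 + 1×track 9: duration 47, value 167
Best: 174 pts.

174 pts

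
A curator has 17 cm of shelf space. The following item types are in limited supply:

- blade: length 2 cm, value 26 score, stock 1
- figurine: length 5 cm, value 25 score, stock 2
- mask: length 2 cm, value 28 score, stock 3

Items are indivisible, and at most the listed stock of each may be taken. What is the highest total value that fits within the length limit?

Best selections within length 17 and stock limits:
- 1×blade + 1×figurine + 3×mask: length 13, value 135
- 2×figurine + 3×mask: length 16, value 134
- 1×blade + 2×figurine + 2×mask: length 16, value 132
- 1×blade + 3×mask: length 8, value 110
Best: 135 score.

135 score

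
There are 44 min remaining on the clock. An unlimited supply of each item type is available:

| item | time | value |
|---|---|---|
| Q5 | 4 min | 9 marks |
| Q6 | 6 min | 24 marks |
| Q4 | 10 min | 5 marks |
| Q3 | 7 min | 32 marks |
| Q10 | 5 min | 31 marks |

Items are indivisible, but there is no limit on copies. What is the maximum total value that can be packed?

Best value-per-unit is Q10 at 31/5; filling with it alone gives 8×31 = 248.
Optimal mix: 1×Q5 + 8×Q10 → time 44, value 257.

257 marks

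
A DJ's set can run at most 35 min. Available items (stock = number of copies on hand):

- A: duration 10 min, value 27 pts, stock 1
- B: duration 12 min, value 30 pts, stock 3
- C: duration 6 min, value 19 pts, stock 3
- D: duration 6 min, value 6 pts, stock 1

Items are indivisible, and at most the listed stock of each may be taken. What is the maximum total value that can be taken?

95 pts

Best selections within duration 35 and stock limits:
- 1×A + 1×B + 2×C: duration 34, value 95
- 1×A + 3×C + 1×D: duration 34, value 90
Best: 95 pts.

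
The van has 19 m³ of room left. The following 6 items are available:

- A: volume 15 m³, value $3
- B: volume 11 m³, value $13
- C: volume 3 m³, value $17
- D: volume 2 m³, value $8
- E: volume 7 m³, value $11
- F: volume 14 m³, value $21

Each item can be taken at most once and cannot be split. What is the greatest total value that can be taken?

$46

Check high-value combinations within 19 m³:
- C+D+F: volume 3+2+14=19, value 17+8+21=46
- B+C+D: volume 11+3+2=16, value 13+17+8=38
- C+F: volume 3+14=17, value 17+21=38
- C+D+E: volume 3+2+7=12, value 17+8+11=36
- B+C: volume 11+3=14, value 13+17=30
Best: $46.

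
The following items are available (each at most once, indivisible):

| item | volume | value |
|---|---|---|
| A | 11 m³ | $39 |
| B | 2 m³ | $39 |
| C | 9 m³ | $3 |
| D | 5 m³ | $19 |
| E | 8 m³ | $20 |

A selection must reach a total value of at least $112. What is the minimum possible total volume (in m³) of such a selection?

26

Subsets with value ≥ 112, sorted by total volume:
- A+B+D+E: volume 26, value 117
- A+B+C+D+E: volume 35, value 120
Minimum volume: 26 m³.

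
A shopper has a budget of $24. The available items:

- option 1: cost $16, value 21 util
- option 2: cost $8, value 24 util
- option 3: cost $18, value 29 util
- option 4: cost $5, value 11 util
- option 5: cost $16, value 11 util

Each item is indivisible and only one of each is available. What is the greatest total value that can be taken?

45 util

Check high-value combinations within $24:
- option 1+option 2: cost 16+8=24, value 21+24=45
- option 3+option 4: cost 18+5=23, value 29+11=40
- option 2+option 4: cost 8+5=13, value 24+11=35
Best: 45 util.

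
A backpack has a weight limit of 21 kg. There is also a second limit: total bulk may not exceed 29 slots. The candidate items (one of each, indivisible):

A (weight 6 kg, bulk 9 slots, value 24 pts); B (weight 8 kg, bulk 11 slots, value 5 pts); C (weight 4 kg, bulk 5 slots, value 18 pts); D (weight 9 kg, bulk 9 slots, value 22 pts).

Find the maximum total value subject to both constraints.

Feasible sets respecting both limits:
- A+C+D: weight 19, bulk 23, value 64
- A+B+C: weight 18, bulk 25, value 47
- A+D: weight 15, bulk 18, value 46
- B+C+D: weight 21, bulk 25, value 45
Best: 64 pts.

64 pts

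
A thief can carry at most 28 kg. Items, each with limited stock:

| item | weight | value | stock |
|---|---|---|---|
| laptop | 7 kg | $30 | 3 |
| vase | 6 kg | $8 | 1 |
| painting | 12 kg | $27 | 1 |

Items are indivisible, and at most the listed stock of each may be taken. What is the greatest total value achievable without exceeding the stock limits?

$98

Top feasible selections:
- 3×laptop + 1×vase: weight 27, value 98
- 3×laptop: weight 21, value 90
- 2×laptop + 1×painting: weight 26, value 87
- 2×laptop + 1×vase: weight 20, value 68
Best: $98.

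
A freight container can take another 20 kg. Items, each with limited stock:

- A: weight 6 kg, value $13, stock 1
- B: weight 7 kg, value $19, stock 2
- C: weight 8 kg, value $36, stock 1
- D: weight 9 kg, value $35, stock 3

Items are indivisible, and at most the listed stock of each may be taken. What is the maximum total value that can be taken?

$71

Top feasible selections:
- 1×C + 1×D: weight 17, value 71
- 2×D: weight 18, value 70
Best: $71.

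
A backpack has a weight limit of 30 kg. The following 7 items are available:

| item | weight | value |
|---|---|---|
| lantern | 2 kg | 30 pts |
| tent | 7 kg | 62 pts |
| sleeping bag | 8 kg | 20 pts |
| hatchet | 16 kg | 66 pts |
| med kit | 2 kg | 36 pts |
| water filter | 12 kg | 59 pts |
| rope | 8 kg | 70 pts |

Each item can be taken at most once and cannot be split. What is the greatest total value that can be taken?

Check high-value combinations within 30 kg:
- tent+med kit+water filter+rope: weight 7+2+12+8=29, value 62+36+59+70=227
- lantern+tent+water filter+rope: weight 2+7+12+8=29, value 30+62+59+70=221
- lantern+tent+sleeping bag+med kit+rope: weight 2+7+8+2+8=27, value 30+62+20+36+70=218
- lantern+hatchet+med kit+rope: weight 2+16+2+8=28, value 30+66+36+70=202
- lantern+tent+med kit+rope: weight 2+7+2+8=19, value 30+62+36+70=198
Best: 227 pts.

227 pts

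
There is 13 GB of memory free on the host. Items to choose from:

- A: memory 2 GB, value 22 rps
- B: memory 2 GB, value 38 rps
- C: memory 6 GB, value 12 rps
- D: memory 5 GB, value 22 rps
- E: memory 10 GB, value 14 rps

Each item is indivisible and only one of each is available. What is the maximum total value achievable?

Check high-value combinations within 13 GB:
- A+B+D: memory 2+2+5=9, value 22+38+22=82
- A+B+C: memory 2+2+6=10, value 22+38+12=72
- B+C+D: memory 2+6+5=13, value 38+12+22=72
- A+B: memory 2+2=4, value 22+38=60
- B+D: memory 2+5=7, value 38+22=60
Best: 82 rps.

82 rps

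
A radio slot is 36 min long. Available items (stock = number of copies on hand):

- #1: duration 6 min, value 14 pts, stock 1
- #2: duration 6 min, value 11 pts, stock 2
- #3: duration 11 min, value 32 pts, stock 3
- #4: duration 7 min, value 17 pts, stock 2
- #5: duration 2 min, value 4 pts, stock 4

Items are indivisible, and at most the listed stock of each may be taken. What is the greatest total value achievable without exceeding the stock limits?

100 pts

Best selections within duration 36 and stock limits:
- 3×#3 + 1×#5: duration 35, value 100
- 2×#3 + 2×#4: duration 36, value 98
- 3×#3: duration 33, value 96
Best: 100 pts.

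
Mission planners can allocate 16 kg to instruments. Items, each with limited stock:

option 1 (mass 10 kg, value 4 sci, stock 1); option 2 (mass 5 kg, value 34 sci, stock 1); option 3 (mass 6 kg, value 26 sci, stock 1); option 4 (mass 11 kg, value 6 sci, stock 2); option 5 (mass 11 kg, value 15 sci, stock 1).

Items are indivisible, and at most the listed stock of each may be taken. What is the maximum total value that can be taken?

Best selections within mass 16 and stock limits:
- 1×option 2 + 1×option 3: mass 11, value 60
- 1×option 2 + 1×option 5: mass 16, value 49
- 1×option 2 + 1×option 4: mass 16, value 40
Best: 60 sci.

60 sci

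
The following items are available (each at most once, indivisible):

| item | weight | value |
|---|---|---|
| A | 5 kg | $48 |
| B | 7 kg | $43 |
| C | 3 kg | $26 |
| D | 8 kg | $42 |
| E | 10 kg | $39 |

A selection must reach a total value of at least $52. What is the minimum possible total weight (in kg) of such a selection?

8

Subsets with value ≥ 52, sorted by total weight:
- A+C: weight 8, value 74
- B+C: weight 10, value 69
- C+D: weight 11, value 68
Minimum weight: 8 kg.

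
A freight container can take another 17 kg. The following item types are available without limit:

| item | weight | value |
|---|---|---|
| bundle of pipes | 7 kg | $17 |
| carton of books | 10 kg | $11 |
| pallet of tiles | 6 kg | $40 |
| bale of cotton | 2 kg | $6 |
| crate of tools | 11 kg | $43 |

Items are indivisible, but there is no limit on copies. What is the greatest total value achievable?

$92

Best value-per-unit is pallet of tiles at 40/6; filling with it alone gives 2×40 = 80.
Optimal mix: 2×pallet of tiles + 2×bale of cotton → weight 16, value 92.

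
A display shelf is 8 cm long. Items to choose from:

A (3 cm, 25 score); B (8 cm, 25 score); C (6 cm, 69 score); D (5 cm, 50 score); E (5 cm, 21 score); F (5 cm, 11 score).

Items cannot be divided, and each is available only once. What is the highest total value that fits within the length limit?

This is a 0/1 knapsack; check combinations near the capacity.
- A+D: length 3+5=8, value 25+50=75
- C: length 6, value 69
- D: length 5, value 50
- A+E: length 3+5=8, value 25+21=46
- A+F: length 3+5=8, value 25+11=36
Best: 75 score.

75 score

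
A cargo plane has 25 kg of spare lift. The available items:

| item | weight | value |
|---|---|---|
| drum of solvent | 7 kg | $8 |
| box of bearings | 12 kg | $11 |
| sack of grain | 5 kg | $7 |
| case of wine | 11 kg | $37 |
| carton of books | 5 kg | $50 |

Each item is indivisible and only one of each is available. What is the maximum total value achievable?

$95

This is a 0/1 knapsack; check combinations near the capacity.
- drum of solvent+case of wine+carton of books: weight 7+11+5=23, value 8+37+50=95
- sack of grain+case of wine+carton of books: weight 5+11+5=21, value 7+37+50=94
- case of wine+carton of books: weight 11+5=16, value 37+50=87
Best: $95.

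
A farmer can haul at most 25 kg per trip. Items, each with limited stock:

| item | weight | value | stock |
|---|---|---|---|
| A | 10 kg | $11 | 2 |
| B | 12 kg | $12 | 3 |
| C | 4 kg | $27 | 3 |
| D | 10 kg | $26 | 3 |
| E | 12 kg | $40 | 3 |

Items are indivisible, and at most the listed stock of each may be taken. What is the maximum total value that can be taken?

$121

Top feasible selections:
- 3×C + 1×E: weight 24, value 121
- 3×C + 1×D: weight 22, value 107
- 2×C + 1×E: weight 20, value 94
- 1×B + 3×C: weight 24, value 93
Best: $121.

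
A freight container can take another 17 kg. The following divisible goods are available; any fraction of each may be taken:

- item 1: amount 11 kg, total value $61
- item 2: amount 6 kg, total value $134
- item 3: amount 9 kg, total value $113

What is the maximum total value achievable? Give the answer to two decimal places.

Take in order of value per unit:
- item 2 (134/6 per unit): all 6 → value 134, running total 134.00
- item 3 (113/9 per unit): all 9 → value 113, running total 247.00
- item 1 (61/11 per unit): 2 of 11 → value 2×61/11 = 11.0909, running total 258.09
Total 258.09.

258.09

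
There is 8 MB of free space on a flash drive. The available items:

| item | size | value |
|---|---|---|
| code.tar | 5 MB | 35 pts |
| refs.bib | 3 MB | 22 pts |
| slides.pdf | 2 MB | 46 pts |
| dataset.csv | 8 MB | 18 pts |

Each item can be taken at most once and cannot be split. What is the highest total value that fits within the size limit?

81 pts

This is a 0/1 knapsack; check combinations near the capacity.
- code.tar+slides.pdf: size 5+2=7, value 35+46=81
- refs.bib+slides.pdf: size 3+2=5, value 22+46=68
- code.tar+refs.bib: size 5+3=8, value 35+22=57
- slides.pdf: size 2, value 46
- code.tar: size 5, value 35
Best: 81 pts.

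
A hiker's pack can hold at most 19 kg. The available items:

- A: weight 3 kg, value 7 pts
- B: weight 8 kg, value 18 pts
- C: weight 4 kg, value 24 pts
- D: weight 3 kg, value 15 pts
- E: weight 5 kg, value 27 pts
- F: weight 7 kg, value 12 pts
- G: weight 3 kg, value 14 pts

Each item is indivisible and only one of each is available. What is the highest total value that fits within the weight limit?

Check high-value combinations within 19 kg:
- A+C+D+E+G: weight 3+4+3+5+3=18, value 7+24+15+27+14=87
- C+D+E+G: weight 4+3+5+3=15, value 24+15+27+14=80
- C+D+E+F: weight 4+3+5+7=19, value 24+15+27+12=78
Best: 87 pts.

87 pts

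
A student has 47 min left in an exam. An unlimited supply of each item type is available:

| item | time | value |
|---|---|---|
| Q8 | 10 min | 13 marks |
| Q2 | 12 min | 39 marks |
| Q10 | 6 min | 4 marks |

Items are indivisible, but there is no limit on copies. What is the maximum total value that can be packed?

130 marks

Best value-per-unit is Q2 at 39/12; filling with it alone gives 3×39 = 117.
Optimal mix: 1×Q8 + 3×Q2 → time 46, value 130.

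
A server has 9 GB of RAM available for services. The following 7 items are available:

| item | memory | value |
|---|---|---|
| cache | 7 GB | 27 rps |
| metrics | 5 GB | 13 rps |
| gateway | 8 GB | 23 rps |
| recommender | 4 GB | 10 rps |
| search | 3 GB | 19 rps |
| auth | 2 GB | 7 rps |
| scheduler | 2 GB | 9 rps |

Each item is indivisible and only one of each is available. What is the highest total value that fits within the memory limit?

This is a 0/1 knapsack; check combinations near the capacity.
- recommender+search+scheduler: memory 4+3+2=9, value 10+19+9=38
- recommender+search+auth: memory 4+3+2=9, value 10+19+7=36
- cache+scheduler: memory 7+2=9, value 27+9=36
- search+auth+scheduler: memory 3+2+2=7, value 19+7+9=35
- cache+auth: memory 7+2=9, value 27+7=34
Best: 38 rps.

38 rps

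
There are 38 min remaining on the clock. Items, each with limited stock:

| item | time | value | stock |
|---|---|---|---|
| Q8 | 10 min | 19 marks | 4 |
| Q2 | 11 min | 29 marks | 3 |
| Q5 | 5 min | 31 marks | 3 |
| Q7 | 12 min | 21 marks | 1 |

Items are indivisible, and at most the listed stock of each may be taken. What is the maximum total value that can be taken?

151 marks

Best selections within time 38 and stock limits:
- 2×Q2 + 3×Q5: time 37, value 151
- 1×Q2 + 3×Q5 + 1×Q7: time 38, value 143
- 1×Q8 + 1×Q2 + 3×Q5: time 36, value 141
- 1×Q8 + 3×Q5 + 1×Q7: time 37, value 133
Best: 151 marks.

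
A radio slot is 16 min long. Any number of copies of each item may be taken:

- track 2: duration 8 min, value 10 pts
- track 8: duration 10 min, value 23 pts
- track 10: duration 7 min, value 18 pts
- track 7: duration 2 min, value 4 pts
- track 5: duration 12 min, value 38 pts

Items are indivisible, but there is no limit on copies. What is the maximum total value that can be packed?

Best value-per-unit is track 5 at 38/12; filling with it alone gives 1×38 = 38.
Optimal mix: 2×track 7 + 1×track 5 → duration 16, value 46.

46 pts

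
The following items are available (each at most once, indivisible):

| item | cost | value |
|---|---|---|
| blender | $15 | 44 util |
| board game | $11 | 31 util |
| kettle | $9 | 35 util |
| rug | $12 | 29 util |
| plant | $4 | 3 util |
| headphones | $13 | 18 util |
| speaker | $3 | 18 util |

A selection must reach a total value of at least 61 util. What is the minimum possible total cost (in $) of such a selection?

Subsets with value ≥ 61, sorted by total cost:
- blender+speaker: cost 18, value 62
- board game+kettle: cost 20, value 66
- kettle+rug: cost 21, value 64
Minimum cost: 18 $.

18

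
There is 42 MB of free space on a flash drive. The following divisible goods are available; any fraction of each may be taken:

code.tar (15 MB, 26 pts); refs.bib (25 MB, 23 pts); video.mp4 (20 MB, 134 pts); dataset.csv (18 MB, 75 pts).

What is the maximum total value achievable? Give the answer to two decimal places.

215.93

Take in order of value per unit:
- video.mp4 (134/20 per unit): all 20 → value 134, running total 134.00
- dataset.csv (75/18 per unit): all 18 → value 75, running total 209.00
- code.tar (26/15 per unit): 4 of 15 → value 4×26/15 = 6.9333, running total 215.93
Total 215.93.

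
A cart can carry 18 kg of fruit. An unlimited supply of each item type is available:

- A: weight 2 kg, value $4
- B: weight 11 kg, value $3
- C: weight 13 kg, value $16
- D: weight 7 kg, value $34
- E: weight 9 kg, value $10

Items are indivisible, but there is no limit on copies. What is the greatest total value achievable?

$76

Best value-per-unit is D at 34/7; filling with it alone gives 2×34 = 68.
Optimal mix: 2×A + 2×D → weight 18, value 76.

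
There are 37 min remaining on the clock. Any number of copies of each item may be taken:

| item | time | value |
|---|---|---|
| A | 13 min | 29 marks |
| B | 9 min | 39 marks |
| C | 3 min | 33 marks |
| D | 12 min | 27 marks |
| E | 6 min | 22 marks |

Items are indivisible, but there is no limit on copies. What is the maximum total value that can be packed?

396 marks

Best value-per-unit is C at 33/3, and filling with it alone uses time 12×3=36. No mix of the others beats 12×33 = 396.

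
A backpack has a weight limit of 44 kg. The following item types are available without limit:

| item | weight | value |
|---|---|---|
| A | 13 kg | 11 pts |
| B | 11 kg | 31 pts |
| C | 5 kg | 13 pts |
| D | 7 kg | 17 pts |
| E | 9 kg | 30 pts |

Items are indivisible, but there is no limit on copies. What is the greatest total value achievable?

Best value-per-unit is E at 30/9; filling with it alone gives 4×30 = 120.
Optimal mix: 1×D + 4×E → weight 43, value 137.

137 pts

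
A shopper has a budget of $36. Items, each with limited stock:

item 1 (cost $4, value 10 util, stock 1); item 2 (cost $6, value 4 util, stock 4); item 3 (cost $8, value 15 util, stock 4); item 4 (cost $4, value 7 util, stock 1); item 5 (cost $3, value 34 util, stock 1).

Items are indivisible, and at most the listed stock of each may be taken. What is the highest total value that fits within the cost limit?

96 util

Best selections within cost 36 and stock limits:
- 1×item 1 + 3×item 3 + 1×item 4 + 1×item 5: cost 35, value 96
- 4×item 3 + 1×item 5: cost 35, value 94
Best: 96 util.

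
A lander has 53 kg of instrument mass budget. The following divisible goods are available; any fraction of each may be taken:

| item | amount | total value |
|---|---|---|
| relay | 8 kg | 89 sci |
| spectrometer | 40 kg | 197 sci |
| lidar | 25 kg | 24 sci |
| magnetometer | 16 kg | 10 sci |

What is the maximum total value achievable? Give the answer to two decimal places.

290.80

Take in order of value per unit:
- relay (89/8 per unit): all 8 → value 89, running total 89.00
- spectrometer (197/40 per unit): all 40 → value 197, running total 286.00
- lidar (24/25 per unit): 5 of 25 → value 5×24/25 = 4.8000, running total 290.80
Total 290.80.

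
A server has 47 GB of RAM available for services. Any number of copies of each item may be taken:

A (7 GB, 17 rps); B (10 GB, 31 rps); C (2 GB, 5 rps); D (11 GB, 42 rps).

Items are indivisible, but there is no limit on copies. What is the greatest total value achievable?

Best value-per-unit is D at 42/11; filling with it alone gives 4×42 = 168.
Optimal mix: 1×C + 4×D → memory 46, value 173.

173 rps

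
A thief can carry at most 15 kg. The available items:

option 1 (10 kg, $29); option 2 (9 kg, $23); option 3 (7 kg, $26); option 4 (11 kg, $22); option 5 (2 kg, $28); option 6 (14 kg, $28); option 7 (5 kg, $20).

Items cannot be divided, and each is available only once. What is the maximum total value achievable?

$74

This is a 0/1 knapsack; check combinations near the capacity.
- option 3+option 5+option 7: weight 7+2+5=14, value 26+28+20=74
- option 1+option 5: weight 10+2=12, value 29+28=57
- option 3+option 5: weight 7+2=9, value 26+28=54
- option 2+option 5: weight 9+2=11, value 23+28=51
- option 4+option 5: weight 11+2=13, value 22+28=50
Best: $74.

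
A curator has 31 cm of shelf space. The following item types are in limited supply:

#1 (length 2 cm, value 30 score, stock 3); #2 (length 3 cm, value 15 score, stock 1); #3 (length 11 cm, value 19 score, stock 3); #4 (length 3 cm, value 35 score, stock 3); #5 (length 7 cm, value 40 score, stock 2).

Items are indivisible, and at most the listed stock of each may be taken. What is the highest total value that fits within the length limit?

Top feasible selections:
- 3×#1 + 3×#4 + 2×#5: length 29, value 275
- 2×#1 + 1×#2 + 3×#4 + 2×#5: length 30, value 260
- 3×#1 + 1×#2 + 2×#4 + 2×#5: length 29, value 255
Best: 275 score.

275 score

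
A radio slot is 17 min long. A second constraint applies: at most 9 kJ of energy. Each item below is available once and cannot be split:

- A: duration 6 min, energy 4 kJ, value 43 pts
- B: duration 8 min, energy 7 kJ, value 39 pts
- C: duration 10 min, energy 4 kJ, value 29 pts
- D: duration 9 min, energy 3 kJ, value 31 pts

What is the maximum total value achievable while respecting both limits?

Feasible sets respecting both limits:
- A+D: duration 15, energy 7, value 74
- A+C: duration 16, energy 8, value 72
- A: duration 6, energy 4, value 43
Best: 74 pts.

74 pts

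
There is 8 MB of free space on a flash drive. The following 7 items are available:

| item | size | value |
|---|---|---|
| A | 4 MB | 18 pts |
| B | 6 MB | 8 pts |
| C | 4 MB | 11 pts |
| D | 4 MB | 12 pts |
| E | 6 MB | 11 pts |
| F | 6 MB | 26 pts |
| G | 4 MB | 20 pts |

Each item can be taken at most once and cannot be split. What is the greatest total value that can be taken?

Check high-value combinations within 8 MB:
- A+G: size 4+4=8, value 18+20=38
- D+G: size 4+4=8, value 12+20=32
- C+G: size 4+4=8, value 11+20=31
Best: 38 pts.

38 pts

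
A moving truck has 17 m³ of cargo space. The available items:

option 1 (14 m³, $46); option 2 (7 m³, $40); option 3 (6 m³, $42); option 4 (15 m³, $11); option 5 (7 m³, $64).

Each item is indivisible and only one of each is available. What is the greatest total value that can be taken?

Check high-value combinations within 17 m³:
- option 3+option 5: volume 6+7=13, value 42+64=106
- option 2+option 5: volume 7+7=14, value 40+64=104
- option 2+option 3: volume 7+6=13, value 40+42=82
Best: $106.

$106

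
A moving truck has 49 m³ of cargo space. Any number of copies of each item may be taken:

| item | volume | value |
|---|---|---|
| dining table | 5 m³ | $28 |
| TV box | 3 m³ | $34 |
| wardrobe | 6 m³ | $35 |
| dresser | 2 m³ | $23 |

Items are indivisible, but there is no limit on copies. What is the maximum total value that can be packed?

$563

Best value-per-unit is dresser at 23/2; filling with it alone gives 24×23 = 552.
Optimal mix: 1×TV box + 23×dresser → volume 49, value 563.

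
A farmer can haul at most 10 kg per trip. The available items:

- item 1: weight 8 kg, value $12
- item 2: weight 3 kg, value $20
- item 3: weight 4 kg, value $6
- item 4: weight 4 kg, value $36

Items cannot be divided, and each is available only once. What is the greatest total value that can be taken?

$56

Check high-value combinations within 10 kg:
- item 2+item 4: weight 3+4=7, value 20+36=56
- item 3+item 4: weight 4+4=8, value 6+36=42
- item 4: weight 4, value 36
- item 2+item 3: weight 3+4=7, value 20+6=26
Best: $56.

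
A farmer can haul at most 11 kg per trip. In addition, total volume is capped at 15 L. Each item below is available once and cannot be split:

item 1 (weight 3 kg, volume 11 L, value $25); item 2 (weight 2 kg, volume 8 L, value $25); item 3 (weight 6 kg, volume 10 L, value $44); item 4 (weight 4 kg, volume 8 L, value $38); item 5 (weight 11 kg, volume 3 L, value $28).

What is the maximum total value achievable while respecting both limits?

$44

Feasible sets respecting both limits:
- item 3: weight 6, volume 10, value 44
- item 4: weight 4, volume 8, value 38
- item 5: weight 11, volume 3, value 28
Best: $44.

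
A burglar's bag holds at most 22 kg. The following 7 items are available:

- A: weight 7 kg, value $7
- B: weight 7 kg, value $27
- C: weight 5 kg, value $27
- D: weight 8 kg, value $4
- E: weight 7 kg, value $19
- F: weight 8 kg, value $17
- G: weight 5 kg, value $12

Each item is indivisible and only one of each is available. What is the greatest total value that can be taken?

$73

Check high-value combinations within 22 kg:
- B+C+E: weight 7+5+7=19, value 27+27+19=73
- B+C+F: weight 7+5+8=20, value 27+27+17=71
- B+C+G: weight 7+5+5=17, value 27+27+12=66
- C+E+F: weight 5+7+8=20, value 27+19+17=63
Best: $73.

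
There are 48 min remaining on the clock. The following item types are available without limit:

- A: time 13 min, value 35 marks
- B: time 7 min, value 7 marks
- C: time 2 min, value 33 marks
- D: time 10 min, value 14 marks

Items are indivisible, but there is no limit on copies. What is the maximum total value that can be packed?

Best value-per-unit is C at 33/2, and filling with it alone uses time 24×2=48. No mix of the others beats 24×33 = 792.

792 marks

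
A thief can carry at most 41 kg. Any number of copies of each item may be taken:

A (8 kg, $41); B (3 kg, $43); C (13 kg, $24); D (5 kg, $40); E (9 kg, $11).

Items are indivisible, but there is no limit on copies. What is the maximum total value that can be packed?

$559

Best value-per-unit is B at 43/3, and filling with it alone uses weight 13×3=39. No mix of the others beats 13×43 = 559.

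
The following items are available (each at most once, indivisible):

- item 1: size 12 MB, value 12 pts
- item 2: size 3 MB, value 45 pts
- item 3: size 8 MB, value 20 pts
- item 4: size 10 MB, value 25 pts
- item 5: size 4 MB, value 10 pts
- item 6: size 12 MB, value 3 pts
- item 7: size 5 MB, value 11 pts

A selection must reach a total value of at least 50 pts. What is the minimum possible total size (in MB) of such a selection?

Subsets with value ≥ 50, sorted by total size:
- item 2+item 5: size 7, value 55
- item 2+item 7: size 8, value 56
Minimum size: 7 MB.

7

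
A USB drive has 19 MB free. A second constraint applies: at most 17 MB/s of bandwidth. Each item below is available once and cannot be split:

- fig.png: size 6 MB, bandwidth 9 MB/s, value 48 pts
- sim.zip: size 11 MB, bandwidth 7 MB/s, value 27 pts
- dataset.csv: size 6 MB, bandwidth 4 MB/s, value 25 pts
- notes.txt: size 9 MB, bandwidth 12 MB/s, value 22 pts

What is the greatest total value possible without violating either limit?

75 pts

Feasible sets respecting both limits:
- fig.png+sim.zip: size 17, bandwidth 16, value 75
- fig.png+dataset.csv: size 12, bandwidth 13, value 73
- sim.zip+dataset.csv: size 17, bandwidth 11, value 52
Best: 75 pts.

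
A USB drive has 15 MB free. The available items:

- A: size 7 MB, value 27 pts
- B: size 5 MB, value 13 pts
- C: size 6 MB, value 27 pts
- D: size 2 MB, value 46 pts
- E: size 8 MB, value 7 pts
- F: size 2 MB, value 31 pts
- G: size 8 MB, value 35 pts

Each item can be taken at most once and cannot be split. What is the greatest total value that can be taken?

This is a 0/1 knapsack; check combinations near the capacity.
- B+C+D+F: size 5+6+2+2=15, value 13+27+46+31=117
- D+F+G: size 2+2+8=12, value 46+31+35=112
- C+D+F: size 6+2+2=10, value 27+46+31=104
Best: 117 pts.

117 pts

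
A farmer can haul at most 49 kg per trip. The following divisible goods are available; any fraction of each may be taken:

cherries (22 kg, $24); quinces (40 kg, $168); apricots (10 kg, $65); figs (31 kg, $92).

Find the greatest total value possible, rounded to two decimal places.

Take in order of value per unit:
- apricots (65/10 per unit): all 10 → value 65, running total 65.00
- quinces (168/40 per unit): 39 of 40 → value 39×168/40 = 163.8000, running total 228.80
Total 228.80.

228.80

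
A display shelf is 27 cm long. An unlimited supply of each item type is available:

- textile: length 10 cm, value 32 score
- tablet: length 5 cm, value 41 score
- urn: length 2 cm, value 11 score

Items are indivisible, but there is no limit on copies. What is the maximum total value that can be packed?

216 score

Best value-per-unit is tablet at 41/5; filling with it alone gives 5×41 = 205.
Optimal mix: 5×tablet + 1×urn → length 27, value 216.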